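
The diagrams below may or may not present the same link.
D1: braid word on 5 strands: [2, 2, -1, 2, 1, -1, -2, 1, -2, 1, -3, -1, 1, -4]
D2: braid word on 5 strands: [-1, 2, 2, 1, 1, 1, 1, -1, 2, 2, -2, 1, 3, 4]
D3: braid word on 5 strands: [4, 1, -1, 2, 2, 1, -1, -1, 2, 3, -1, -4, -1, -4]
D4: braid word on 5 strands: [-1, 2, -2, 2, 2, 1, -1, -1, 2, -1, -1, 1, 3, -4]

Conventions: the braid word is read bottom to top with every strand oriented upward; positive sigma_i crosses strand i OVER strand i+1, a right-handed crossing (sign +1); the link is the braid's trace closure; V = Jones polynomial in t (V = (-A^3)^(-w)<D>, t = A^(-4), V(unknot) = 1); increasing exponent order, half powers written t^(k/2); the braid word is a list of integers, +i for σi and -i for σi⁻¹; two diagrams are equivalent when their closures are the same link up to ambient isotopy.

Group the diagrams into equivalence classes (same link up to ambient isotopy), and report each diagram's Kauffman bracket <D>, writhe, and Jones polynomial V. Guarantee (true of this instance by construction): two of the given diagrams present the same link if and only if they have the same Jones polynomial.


grouping into links: {D1} | {D2} | {D3, D4}
V(D1) = 1  (w 0, c 14, <D> = 1)
V(D2) = t^2 + 2t^4 - 2t^5 + t^6 - 2t^7 + t^8  [14 crossings, <D> = A^-8 - 2A^-4 + 1 - 2A^4 + 2A^8 + A^16, w = +8]
D3 (bracket -A^-12 + 2A^-8 - 2A^-4 + 3 - 2A^4 + 2A^8 - A^12; 14 crossings at w = 0): V = -t^-3 + 2t^-2 - 2t^-1 + 3 - 2t + 2t^2 - t^3
V(D4) = -t^-3 + 2t^-2 - 2t^-1 + 3 - 2t + 2t^2 - t^3  [14 crossings, <D> = -A^-12 + 2A^-8 - 2A^-4 + 3 - 2A^4 + 2A^8 - A^12, w = 0]
why: comparing 4 Jones polynomials yields 3 groups


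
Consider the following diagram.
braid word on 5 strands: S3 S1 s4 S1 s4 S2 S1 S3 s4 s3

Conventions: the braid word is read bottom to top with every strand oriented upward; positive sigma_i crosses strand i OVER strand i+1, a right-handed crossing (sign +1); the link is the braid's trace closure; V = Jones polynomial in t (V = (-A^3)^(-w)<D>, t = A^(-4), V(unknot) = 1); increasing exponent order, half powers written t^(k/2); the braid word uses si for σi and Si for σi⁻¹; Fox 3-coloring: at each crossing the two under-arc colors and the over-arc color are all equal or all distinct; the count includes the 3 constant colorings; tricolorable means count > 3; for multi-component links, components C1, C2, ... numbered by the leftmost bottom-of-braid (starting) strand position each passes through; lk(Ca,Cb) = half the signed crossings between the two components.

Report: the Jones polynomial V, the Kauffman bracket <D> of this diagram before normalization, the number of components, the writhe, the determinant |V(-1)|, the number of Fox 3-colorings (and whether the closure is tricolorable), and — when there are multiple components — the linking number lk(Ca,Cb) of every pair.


V = -t^-3 + t^-2 - t^-1 + 3 - t + t^2 - t^3
<D> = -A^-18 + A^-14 - A^-10 + 3A^-6 - A^-2 + A^2 - A^6 (w = -2)
1 component over 10 crossings, w = -2
27 Fox colorings among 3^10, |V(-1)| = 9: tricolorable
why: palindromic: swapping t for 1/t fixes V


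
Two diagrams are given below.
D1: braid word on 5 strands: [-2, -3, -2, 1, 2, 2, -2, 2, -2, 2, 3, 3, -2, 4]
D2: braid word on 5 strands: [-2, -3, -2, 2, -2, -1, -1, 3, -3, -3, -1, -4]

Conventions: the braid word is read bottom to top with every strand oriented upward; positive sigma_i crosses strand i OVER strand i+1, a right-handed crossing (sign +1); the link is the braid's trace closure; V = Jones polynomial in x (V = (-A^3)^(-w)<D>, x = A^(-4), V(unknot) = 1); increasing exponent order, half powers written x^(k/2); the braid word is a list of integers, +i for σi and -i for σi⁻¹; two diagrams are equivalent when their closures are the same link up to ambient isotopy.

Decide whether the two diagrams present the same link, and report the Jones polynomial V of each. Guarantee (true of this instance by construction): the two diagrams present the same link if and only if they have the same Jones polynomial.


same link: no
V(D1) = x^-2 - x^-1 + 1 - x + x^2  [14 crossings, <D> = A^-2 - A^2 + A^6 - A^10 + A^14, w = +2]
D2 (bracket A^-16 + 2A^-8 - 2A^-4 + 1 - 2A^4 + A^8; 12 crossings at w = -8): V = x^-8 - 2x^-7 + x^-6 - 2x^-5 + 2x^-4 + x^-2
note: V(x) takes 2 values over 2 diagrams, fixing the grouping


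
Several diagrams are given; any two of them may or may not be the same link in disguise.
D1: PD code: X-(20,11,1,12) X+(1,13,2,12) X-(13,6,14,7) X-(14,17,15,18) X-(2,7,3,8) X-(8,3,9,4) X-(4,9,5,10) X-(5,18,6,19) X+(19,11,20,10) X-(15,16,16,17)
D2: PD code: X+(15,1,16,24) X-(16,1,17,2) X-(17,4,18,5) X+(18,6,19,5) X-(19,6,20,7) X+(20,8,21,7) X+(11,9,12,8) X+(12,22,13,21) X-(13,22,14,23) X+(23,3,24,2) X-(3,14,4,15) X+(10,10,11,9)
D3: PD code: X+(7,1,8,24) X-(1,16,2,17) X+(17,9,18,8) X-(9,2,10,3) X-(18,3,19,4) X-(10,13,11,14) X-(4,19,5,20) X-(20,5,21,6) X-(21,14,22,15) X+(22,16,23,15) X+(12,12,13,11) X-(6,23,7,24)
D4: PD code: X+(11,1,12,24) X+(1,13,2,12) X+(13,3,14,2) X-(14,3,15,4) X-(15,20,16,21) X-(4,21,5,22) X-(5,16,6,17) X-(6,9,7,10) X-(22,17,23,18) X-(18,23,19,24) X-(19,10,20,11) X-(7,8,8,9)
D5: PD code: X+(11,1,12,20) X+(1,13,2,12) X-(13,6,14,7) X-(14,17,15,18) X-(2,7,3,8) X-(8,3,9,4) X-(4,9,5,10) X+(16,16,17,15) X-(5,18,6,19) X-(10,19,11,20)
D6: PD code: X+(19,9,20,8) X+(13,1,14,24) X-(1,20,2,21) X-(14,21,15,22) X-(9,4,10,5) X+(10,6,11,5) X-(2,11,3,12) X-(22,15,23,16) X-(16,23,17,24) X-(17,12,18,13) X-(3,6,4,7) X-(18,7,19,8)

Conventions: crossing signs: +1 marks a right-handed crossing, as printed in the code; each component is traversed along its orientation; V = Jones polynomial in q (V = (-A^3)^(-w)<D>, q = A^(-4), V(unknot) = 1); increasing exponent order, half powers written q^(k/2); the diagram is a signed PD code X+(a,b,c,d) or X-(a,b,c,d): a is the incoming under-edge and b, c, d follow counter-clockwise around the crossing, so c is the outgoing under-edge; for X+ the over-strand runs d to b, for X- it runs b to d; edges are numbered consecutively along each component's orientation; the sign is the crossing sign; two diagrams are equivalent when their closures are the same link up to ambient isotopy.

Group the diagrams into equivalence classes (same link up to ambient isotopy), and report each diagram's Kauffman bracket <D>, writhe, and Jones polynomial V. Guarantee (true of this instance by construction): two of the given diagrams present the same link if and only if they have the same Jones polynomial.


grouping into links: {D1, D3, D4, D5, D6} | {D2}
V(D1) = -q^-6 + q^-5 - q^-4 + 2q^-3 - q^-2 + q^-1  (w -6, c 10, <D> = A^-14 - A^-10 + 2A^-6 - A^-2 + A^2 - A^6)
V(D2) = 1  [12 crossings, <D> = A^6, w = +2]
V(D3) = -q^-6 + q^-5 - q^-4 + 2q^-3 - q^-2 + q^-1  [12 crossings, <D> = A^-8 - A^-4 + 2 - A^4 + A^8 - A^12, w = -4]
D4 (bracket A^-14 - A^-10 + 2A^-6 - A^-2 + A^2 - A^6; 12 crossings at w = -6): V = -q^-6 + q^-5 - q^-4 + 2q^-3 - q^-2 + q^-1
V(D5) = -q^-6 + q^-5 - q^-4 + 2q^-3 - q^-2 + q^-1  (w -4, c 10, <D> = A^-8 - A^-4 + 2 - A^4 + A^8 - A^12)
D6 (bracket A^-14 - A^-10 + 2A^-6 - A^-2 + A^2 - A^6; 12 crossings at w = -6): V = -q^-6 + q^-5 - q^-4 + 2q^-3 - q^-2 + q^-1
why: 2 classes among 6 diagrams; unequal V(q) rules out equality


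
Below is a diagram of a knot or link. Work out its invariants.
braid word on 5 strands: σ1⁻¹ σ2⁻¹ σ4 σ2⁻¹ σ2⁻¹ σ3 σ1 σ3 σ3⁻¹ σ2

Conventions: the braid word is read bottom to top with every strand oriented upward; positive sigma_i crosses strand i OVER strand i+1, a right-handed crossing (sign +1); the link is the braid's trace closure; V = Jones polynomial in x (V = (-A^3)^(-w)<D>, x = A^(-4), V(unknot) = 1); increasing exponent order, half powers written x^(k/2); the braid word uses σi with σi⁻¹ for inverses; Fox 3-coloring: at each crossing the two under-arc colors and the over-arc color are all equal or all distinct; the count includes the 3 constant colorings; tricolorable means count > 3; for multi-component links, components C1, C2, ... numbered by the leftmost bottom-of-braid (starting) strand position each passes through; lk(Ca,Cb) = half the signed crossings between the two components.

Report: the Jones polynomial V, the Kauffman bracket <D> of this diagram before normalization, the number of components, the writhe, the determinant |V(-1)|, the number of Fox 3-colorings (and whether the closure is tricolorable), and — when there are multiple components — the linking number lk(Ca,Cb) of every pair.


V = -x^-4 + x^-3 + x^-1
<D> = A^4 + A^12 - A^16 (w = 0)
1 component over 10 crossings, w = 0
9 Fox colorings among 3^10, |V(-1)| = 3: tricolorable
why: the span of V is 3, forcing >= 3 crossings in any diagram


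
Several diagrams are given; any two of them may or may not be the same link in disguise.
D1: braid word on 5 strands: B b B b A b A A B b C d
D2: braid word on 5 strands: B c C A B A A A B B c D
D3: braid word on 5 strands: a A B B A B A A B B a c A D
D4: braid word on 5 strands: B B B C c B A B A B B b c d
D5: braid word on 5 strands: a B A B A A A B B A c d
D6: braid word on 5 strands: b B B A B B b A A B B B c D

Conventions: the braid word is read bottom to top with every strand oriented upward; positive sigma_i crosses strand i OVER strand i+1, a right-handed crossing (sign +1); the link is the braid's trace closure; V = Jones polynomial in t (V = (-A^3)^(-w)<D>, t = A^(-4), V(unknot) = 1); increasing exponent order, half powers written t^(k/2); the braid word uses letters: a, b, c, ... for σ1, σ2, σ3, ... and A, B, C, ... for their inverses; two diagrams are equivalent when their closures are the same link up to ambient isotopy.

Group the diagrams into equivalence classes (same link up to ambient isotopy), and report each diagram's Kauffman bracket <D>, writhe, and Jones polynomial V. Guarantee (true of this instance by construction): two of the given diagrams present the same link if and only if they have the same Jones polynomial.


grouping into links: {D1} | {D2, D3, D4, D5, D6}
V(D1) = -t^-4 + t^-3 + t^-1  (w -2, c 12, <D> = A^-2 + A^6 - A^10)
D2 (bracket A^-12 + A^-4 - 1 + A^4 - A^8 + A^12 - A^16; 12 crossings at w = -8): V = -t^-10 + t^-9 - t^-8 + t^-7 - t^-6 + t^-5 + t^-3
V(D3) = -t^-10 + t^-9 - t^-8 + t^-7 - t^-6 + t^-5 + t^-3  (w -8, c 14, <D> = A^-12 + A^-4 - 1 + A^4 - A^8 + A^12 - A^16)
V(D4) = -t^-10 + t^-9 - t^-8 + t^-7 - t^-6 + t^-5 + t^-3  [14 crossings, <D> = A^-6 + A^2 - A^6 + A^10 - A^14 + A^18 - A^22, w = -6]
D5 (bracket A^-6 + A^2 - A^6 + A^10 - A^14 + A^18 - A^22; 12 crossings at w = -6): V = -t^-10 + t^-9 - t^-8 + t^-7 - t^-6 + t^-5 + t^-3
D6 (bracket A^-12 + A^-4 - 1 + A^4 - A^8 + A^12 - A^16; 14 crossings at w = -8): V = -t^-10 + t^-9 - t^-8 + t^-7 - t^-6 + t^-5 + t^-3
why: V(t) takes 2 values over 6 diagrams, fixing the grouping


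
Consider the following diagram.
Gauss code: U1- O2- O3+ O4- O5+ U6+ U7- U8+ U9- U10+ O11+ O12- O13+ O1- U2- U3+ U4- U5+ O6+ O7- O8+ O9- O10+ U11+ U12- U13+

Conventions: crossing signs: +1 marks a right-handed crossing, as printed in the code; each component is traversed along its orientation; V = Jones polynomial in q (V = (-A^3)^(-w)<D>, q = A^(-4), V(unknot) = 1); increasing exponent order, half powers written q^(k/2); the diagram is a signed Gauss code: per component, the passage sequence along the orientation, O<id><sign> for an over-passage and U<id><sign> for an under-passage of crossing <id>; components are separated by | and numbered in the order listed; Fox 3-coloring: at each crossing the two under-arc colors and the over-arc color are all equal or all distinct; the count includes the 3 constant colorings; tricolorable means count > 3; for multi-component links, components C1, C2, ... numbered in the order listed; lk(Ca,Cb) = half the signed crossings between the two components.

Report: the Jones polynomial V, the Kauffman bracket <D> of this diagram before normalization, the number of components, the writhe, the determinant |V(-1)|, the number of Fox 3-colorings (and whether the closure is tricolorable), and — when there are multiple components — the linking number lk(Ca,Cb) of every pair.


V = 1
<D> = -A^3 (w = +1)
1 component over 13 crossings, w = +1
3 Fox colorings among 3^13, |V(-1)| = 1: not tricolorable
why: w = +1 (over 13 crossings) is diagram-only; (-A^3)^(-1) removes it from V


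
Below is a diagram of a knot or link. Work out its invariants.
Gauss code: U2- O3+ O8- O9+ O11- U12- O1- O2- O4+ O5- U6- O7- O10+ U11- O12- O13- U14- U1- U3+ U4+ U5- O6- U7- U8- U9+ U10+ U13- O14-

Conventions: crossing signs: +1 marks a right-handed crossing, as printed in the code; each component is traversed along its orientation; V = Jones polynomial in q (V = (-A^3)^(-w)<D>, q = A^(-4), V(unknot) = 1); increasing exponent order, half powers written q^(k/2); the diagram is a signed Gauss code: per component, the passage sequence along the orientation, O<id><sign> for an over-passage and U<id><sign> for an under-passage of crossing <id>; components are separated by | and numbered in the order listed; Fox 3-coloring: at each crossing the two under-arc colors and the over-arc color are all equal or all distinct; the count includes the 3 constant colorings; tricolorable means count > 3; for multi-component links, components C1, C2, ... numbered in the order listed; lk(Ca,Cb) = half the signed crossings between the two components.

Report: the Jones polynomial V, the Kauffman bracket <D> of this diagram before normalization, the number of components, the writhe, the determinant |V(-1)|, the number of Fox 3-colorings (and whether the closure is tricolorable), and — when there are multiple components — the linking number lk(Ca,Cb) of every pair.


Jones polynomial: V(q) = -q^-7 + q^-6 - q^-5 + q^-4 + q^-2
<D> = A^-10 + A^-2 - A^2 + A^6 - A^10; writhe -6
components 1, writhe -6 (14 crossings)
3-colorings: 3 of 3^14, det 5 — not tricolorable
note: w = -6 (over 14 crossings) is diagram-only; (-A^3)^(6) removes it from V


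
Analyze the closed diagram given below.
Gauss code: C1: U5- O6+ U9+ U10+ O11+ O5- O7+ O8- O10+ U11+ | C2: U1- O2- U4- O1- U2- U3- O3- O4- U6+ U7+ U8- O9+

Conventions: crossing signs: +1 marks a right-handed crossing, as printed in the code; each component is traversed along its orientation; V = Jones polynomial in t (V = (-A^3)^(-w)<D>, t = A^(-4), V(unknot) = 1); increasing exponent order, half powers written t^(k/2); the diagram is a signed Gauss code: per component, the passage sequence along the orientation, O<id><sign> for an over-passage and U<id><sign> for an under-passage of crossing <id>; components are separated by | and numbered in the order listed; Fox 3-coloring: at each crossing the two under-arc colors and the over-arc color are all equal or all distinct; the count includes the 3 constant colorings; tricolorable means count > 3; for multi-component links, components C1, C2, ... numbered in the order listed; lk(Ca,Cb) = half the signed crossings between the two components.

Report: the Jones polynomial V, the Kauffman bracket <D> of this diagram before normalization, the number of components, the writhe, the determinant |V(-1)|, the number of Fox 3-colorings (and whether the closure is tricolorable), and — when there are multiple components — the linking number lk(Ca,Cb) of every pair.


V = t^(-7/2) - t^(-5/2) + t^(-3/2) - 2t^(-1/2) - t^(3/2)
<D> = A^-9 + 2A^-1 - A^3 + A^7 - A^11 (w = -1)
2 components over 11 crossings, w = -1
lk(C1,C2): +1
9 Fox colorings among 3^11, |V(-1)| = 6: tricolorable
why: w = -1 shifts under R1 moves; the (-A^3)^(1) factor cancels that in V


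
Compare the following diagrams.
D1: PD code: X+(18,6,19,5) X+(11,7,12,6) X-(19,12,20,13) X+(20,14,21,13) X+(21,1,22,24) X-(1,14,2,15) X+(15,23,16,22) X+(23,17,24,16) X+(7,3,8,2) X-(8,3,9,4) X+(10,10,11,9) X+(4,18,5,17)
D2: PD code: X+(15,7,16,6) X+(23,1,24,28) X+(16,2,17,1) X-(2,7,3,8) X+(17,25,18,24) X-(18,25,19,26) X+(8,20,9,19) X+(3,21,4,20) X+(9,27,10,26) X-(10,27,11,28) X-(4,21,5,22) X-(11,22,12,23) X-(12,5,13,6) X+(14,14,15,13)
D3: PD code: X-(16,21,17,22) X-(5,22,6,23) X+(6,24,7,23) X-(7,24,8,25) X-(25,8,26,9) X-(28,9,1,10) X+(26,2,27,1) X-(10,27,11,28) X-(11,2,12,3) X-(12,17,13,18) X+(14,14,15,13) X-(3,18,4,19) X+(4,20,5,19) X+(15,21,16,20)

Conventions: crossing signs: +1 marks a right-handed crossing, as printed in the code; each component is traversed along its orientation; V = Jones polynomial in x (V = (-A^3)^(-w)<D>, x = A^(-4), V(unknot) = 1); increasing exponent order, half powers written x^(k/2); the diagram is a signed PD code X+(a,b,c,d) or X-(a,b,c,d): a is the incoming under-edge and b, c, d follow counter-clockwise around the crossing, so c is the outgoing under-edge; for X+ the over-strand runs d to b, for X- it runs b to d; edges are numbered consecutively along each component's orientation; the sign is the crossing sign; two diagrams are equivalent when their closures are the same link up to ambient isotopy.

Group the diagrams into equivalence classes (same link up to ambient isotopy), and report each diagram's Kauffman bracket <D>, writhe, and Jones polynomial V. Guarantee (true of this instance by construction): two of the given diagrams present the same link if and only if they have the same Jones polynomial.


classes: {D1} | {D2} | {D3}
V(D1) = x - x^2 + 2x^3 - x^4 + x^5 - x^6  [12 crossings, <D> = -A^-6 + A^-2 - A^2 + 2A^6 - A^10 + A^14, w = +6]
V(D2) = 1  (w +2, c 14, <D> = A^6)
D3 (bracket A^-8 - A^-4 + 2 - A^4 + A^8 - A^12; 14 crossings at w = -4): V = -x^-6 + x^-5 - x^-4 + 2x^-3 - x^-2 + x^-1
note: 3 classes among 3 diagrams; unequal V(x) rules out equality


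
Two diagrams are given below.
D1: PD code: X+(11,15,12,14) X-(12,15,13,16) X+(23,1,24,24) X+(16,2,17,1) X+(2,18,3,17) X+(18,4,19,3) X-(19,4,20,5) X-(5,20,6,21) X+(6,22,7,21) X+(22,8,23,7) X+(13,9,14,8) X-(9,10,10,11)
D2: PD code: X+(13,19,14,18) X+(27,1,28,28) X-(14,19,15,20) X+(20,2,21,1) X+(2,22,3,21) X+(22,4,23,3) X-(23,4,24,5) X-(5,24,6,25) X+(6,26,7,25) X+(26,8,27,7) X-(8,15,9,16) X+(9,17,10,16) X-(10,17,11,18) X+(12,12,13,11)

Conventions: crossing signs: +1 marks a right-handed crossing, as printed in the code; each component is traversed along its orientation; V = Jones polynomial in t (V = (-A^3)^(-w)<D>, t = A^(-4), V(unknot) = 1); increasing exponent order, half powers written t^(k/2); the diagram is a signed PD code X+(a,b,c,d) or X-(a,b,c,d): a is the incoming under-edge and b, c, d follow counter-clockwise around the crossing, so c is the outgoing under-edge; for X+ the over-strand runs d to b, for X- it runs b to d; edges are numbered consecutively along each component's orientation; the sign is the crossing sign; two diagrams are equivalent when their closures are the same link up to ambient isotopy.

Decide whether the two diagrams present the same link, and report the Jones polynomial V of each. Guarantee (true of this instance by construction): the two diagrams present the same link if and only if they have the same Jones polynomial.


equivalent: yes
D1 (bracket -A^-4 + 1 + A^8; 12 crossings at w = +4): V = t + t^3 - t^4
D2 (bracket -A^-4 + 1 + A^8; 14 crossings at w = +4): V = t + t^3 - t^4
key observation: from 12 to 14 crossings by R-moves: one link, two diagrams


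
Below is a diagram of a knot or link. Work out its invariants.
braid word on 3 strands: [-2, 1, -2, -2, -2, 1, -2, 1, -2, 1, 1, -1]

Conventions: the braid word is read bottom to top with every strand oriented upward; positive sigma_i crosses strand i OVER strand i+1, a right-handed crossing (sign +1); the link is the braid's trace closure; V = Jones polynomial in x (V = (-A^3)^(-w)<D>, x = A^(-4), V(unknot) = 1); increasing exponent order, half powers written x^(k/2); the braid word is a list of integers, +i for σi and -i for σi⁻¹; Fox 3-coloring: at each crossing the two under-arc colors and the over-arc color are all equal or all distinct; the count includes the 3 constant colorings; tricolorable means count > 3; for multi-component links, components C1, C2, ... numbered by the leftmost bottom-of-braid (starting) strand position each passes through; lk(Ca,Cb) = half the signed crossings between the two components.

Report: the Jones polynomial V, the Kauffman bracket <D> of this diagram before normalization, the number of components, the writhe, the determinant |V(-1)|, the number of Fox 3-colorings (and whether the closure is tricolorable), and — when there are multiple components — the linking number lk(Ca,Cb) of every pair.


Jones polynomial: V(x) = x^-7 - 4x^-6 + 7x^-5 - 11x^-4 + 14x^-3 - 14x^-2 + 14x^-1 - 10 + 7x - 4x^2 + x^3
<D> = A^-18 - 4A^-14 + 7A^-10 - 10A^-6 + 14A^-2 - 14A^2 + 14A^6 - 11A^10 + 7A^14 - 4A^18 + A^22; writhe -2
components 1, writhe -2 (12 crossings)
3-colorings: 9 of 3^12, det 87 — tricolorable
note: inverse pairs cancel, leaving σ2⁻¹ σ1 σ2⁻¹ σ2⁻¹ σ2⁻¹ σ1 σ2⁻¹ σ1 σ2⁻¹ σ1


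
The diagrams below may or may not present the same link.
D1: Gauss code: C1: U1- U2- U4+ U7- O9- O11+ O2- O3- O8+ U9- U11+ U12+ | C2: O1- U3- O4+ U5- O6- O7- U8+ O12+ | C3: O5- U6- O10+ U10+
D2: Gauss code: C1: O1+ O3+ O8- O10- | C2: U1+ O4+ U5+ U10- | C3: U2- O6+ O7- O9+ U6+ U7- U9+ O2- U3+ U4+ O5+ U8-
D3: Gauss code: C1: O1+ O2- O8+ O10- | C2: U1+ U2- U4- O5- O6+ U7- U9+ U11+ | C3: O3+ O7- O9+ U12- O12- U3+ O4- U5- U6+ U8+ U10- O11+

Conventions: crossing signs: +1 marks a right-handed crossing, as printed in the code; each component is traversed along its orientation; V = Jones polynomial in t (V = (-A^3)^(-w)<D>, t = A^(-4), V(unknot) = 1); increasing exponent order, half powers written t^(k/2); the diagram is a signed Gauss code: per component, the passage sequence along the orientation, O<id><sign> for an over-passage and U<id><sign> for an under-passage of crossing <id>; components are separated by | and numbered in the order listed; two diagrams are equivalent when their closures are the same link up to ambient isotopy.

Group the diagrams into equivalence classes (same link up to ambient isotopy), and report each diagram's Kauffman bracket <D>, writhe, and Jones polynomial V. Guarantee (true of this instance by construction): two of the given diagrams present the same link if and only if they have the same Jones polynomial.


equivalence classes: {D1} | {D2} | {D3}
D1 (bracket A^-6 + A^-2 + A^2 + A^6; 12 crossings at w = -2): V = t^-3 + t^-2 + t^-1 + 1
V(D2) = 1 + t + t^2 + t^3  (w +2, c 10, <D> = A^-6 + A^-2 + A^2 + A^6)
V(D3) = t^-1 + 2 + t  [12 crossings, <D> = A^-4 + 2 + A^4, w = 0]
key observation: comparing 3 Jones polynomials yields 3 groups


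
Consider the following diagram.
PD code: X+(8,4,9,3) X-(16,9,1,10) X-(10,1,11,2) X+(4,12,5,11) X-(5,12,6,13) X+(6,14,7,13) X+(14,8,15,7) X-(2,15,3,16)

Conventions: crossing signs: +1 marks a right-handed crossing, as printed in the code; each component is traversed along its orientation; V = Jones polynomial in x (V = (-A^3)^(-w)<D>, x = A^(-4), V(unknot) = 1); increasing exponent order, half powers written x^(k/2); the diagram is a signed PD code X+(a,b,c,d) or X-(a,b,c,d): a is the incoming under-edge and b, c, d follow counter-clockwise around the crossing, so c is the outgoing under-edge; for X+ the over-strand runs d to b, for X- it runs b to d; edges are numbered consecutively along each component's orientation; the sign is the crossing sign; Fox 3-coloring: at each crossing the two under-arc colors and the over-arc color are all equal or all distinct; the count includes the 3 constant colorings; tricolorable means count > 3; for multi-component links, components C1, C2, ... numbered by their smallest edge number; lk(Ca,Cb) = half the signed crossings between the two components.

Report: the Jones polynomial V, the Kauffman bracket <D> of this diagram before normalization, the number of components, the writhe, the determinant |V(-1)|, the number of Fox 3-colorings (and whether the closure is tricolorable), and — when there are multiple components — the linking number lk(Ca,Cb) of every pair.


V = -x^-3 + 2x^-2 - 2x^-1 + 3 - 2x + 2x^2 - x^3
<D> = -A^-12 + 2A^-8 - 2A^-4 + 3 - 2A^4 + 2A^8 - A^12 (w = 0)
1 component over 8 crossings, w = 0
3 Fox colorings among 3^8, |V(-1)| = 13: not tricolorable
why: w = 0 (over 8 crossings) is diagram-only; (-A^3)^(0) removes it from V


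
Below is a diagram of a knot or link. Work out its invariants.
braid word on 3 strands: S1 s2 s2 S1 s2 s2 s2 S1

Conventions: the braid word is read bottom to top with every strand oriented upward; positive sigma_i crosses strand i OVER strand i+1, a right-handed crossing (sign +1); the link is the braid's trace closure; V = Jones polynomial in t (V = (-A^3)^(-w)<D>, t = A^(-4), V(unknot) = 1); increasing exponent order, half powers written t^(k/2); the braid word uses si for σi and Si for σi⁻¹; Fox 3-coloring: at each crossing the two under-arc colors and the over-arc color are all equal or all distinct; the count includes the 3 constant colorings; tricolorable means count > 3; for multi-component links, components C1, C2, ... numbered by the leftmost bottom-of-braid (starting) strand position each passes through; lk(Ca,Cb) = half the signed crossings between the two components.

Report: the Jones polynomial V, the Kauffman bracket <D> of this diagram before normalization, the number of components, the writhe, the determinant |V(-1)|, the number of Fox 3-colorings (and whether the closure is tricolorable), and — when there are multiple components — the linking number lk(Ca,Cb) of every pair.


V(t) = -t^-2 + 2t^-1 - 3 + 5t - 4t^2 + 5t^3 - 4t^4 + 2t^5 - t^6
bracket: -A^-18 + 2A^-14 - 4A^-10 + 5A^-6 - 4A^-2 + 5A^2 - 3A^6 + 2A^10 - A^14, w = +2
1 component, writhe +2, over 8 crossings
det 27, colorings 9 of 3^8 — tricolorable
observation: V spans 8 powers of t: at least 8 crossings in any diagram


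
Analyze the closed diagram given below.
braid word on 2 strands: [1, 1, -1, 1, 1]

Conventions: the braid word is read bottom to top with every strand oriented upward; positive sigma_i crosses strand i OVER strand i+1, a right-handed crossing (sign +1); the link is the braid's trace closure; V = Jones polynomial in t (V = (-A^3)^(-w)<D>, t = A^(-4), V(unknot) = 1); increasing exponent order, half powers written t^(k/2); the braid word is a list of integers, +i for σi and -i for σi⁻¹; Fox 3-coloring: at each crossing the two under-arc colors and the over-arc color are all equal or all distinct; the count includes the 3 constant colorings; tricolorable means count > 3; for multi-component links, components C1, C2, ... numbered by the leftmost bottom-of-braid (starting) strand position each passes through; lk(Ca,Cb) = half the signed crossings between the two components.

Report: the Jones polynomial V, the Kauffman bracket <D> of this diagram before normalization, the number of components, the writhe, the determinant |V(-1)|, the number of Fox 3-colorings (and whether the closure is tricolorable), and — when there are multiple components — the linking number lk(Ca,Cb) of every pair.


Jones polynomial: V(t) = t + t^3 - t^4
<D> = A^-7 - A^-3 - A^5; writhe +3
components 1, writhe +3 (5 crossings)
3-colorings: 9 of 3^5, det 3 — tricolorable
note: |V(-1)| = 3: so tricolorable, since 3 divides 3


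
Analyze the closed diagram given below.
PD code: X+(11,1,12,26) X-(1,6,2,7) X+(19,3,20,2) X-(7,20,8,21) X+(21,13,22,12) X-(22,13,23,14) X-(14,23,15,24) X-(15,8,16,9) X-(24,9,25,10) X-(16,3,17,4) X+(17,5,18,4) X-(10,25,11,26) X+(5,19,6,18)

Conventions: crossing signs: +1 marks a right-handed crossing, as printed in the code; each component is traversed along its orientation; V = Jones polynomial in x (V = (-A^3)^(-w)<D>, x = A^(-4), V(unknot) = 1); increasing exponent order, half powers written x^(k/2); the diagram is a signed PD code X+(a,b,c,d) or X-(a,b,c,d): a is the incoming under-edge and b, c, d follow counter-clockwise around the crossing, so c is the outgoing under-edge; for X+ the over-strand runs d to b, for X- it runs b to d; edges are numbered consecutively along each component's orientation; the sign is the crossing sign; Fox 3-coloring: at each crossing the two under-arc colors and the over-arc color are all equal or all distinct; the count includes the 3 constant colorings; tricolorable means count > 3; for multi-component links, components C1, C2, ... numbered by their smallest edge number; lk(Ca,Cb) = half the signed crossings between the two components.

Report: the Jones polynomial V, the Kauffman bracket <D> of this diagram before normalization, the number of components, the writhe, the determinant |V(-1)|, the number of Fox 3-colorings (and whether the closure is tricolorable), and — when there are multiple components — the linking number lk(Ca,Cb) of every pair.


V = x^-5 - 2x^-4 + 2x^-3 - 2x^-2 + 2x^-1 - 1 + x
<D> = -A^-13 + A^-9 - 2A^-5 + 2A^-1 - 2A^3 + 2A^7 - A^11 (w = -3)
1 component over 13 crossings, w = -3
3 Fox colorings among 3^13, |V(-1)| = 11: not tricolorable
why: the span of V is 6, forcing >= 6 crossings in any diagram


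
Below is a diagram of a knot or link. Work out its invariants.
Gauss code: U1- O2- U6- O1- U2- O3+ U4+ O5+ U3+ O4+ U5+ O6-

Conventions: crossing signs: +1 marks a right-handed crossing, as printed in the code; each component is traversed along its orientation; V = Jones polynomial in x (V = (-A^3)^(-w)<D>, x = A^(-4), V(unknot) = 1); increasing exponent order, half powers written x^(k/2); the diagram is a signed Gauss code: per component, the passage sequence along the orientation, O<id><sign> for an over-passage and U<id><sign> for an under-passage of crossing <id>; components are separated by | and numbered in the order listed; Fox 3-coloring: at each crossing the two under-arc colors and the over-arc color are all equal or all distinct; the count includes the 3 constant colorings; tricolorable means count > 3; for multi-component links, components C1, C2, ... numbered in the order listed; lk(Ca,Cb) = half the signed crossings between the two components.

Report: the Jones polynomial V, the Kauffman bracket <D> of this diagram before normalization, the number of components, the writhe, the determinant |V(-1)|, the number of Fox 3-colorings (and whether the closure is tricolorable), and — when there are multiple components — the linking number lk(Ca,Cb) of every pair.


Jones polynomial: V(x) = -x^-3 + x^-2 - x^-1 + 3 - x + x^2 - x^3
<D> = -A^-12 + A^-8 - A^-4 + 3 - A^4 + A^8 - A^12; writhe 0
components 1, writhe 0 (6 crossings)
3-colorings: 27 of 3^6, det 9 — tricolorable
note: palindromic: swapping x for 1/x fixes V


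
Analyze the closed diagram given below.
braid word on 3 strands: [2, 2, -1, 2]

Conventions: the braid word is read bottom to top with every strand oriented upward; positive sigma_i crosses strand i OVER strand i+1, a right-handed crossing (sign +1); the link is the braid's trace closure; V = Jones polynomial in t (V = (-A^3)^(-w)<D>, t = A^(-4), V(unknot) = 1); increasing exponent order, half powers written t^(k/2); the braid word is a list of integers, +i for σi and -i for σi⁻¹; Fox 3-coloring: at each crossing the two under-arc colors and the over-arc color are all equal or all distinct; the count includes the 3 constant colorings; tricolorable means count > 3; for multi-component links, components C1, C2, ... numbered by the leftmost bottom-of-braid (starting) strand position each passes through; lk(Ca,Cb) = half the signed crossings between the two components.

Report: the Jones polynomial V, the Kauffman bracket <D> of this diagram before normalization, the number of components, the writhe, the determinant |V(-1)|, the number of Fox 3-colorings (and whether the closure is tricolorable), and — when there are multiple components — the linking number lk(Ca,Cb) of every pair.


V(t) = t + t^3 - t^4
bracket: -A^-10 + A^-6 + A^2, w = +2
1 component, writhe +2, over 4 crossings
det 3, colorings 9 of 3^4 — tricolorable
observation: the span of V is 3, forcing >= 3 crossings in any diagram


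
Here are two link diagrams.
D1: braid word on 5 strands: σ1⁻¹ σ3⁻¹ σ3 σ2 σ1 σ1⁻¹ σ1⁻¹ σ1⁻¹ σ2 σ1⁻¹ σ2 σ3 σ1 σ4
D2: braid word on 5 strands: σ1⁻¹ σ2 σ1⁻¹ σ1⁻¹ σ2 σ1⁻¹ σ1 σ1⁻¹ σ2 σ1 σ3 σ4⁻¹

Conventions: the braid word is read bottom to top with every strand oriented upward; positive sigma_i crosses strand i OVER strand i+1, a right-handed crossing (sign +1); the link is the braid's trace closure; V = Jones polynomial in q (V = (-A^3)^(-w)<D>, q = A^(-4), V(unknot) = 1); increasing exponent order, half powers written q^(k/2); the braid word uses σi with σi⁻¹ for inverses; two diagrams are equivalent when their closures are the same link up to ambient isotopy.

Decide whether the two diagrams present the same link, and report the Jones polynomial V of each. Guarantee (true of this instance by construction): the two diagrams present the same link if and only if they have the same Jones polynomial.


same link: yes
V(D1) = -q^-3 + 2q^-2 - 2q^-1 + 3 - 2q + 2q^2 - q^3  [14 crossings, <D> = -A^-6 + 2A^-2 - 2A^2 + 3A^6 - 2A^10 + 2A^14 - A^18, w = +2]
V(D2) = -q^-3 + 2q^-2 - 2q^-1 + 3 - 2q + 2q^2 - q^3  (w 0, c 12, <D> = -A^-12 + 2A^-8 - 2A^-4 + 3 - 2A^4 + 2A^8 - A^12)
note: from 14 to 12 crossings by R-moves: one link, two diagrams


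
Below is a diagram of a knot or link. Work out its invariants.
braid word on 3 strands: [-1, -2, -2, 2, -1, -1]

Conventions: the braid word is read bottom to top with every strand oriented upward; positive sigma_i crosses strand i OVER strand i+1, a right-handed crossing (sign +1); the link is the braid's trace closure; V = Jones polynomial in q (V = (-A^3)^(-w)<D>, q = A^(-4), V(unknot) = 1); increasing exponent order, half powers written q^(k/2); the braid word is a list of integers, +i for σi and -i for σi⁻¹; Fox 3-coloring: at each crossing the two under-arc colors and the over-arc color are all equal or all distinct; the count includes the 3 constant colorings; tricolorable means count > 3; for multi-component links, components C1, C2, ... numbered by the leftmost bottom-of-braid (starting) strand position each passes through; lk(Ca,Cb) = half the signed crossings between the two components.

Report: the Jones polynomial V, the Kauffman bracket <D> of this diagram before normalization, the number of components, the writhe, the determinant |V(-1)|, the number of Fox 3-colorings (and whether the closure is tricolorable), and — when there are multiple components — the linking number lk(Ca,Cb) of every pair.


Jones polynomial: V(q) = -q^-4 + q^-3 + q^-1
<D> = A^-8 + 1 - A^4; writhe -4
components 1, writhe -4 (6 crossings)
3-colorings: 9 of 3^6, det 3 — tricolorable
note: free reduction leaves σ1⁻¹ σ2⁻¹ σ1⁻¹ σ1⁻¹ of the original 6 letters


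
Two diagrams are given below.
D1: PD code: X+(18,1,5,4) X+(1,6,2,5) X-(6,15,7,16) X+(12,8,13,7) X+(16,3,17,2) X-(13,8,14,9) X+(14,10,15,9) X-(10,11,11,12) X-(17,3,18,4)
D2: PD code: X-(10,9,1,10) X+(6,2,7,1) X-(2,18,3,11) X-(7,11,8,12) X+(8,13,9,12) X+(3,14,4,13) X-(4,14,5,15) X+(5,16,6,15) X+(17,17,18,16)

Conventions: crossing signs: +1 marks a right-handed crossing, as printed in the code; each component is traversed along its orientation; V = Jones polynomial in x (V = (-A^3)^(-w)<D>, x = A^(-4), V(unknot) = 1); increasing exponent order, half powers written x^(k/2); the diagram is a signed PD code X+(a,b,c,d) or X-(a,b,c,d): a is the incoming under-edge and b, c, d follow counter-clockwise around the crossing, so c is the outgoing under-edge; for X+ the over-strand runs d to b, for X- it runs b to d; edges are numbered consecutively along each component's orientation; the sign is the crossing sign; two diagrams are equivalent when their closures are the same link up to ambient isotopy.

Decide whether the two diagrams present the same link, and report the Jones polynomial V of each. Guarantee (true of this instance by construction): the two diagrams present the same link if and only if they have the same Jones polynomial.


equivalent: no
D1 (bracket A^-7 + A; 9 crossings at w = +1): V = -x^(1/2) - x^(5/2)
D2 (bracket A + A^5; 9 crossings at w = +1): V = -x^(-1/2) - x^(1/2)
key observation: comparing 2 Jones polynomials yields 2 groups


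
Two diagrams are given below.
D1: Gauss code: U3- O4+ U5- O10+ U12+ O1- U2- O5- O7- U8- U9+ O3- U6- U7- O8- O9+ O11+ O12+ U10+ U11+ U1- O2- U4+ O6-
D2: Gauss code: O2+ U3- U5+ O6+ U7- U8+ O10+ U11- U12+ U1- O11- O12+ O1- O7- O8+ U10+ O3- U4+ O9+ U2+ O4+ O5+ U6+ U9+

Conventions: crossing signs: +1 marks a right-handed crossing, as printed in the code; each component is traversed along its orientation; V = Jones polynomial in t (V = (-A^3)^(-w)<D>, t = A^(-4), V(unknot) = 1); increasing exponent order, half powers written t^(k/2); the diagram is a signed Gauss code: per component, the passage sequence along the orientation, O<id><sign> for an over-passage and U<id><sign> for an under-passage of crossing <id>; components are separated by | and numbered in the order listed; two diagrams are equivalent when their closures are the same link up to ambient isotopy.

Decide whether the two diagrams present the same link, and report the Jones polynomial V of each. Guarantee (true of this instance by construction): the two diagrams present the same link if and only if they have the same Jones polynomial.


equivalent: no
V(D1) = 1  (w -2, c 12, <D> = A^-6)
D2 (bracket -A^-12 + A^-8 - A^-4 + 2 - A^4 + A^8; 12 crossings at w = +4): V = t - t^2 + 2t^3 - t^4 + t^5 - t^6
why: 2 classes among 2 diagrams; unequal V(t) rules out equality


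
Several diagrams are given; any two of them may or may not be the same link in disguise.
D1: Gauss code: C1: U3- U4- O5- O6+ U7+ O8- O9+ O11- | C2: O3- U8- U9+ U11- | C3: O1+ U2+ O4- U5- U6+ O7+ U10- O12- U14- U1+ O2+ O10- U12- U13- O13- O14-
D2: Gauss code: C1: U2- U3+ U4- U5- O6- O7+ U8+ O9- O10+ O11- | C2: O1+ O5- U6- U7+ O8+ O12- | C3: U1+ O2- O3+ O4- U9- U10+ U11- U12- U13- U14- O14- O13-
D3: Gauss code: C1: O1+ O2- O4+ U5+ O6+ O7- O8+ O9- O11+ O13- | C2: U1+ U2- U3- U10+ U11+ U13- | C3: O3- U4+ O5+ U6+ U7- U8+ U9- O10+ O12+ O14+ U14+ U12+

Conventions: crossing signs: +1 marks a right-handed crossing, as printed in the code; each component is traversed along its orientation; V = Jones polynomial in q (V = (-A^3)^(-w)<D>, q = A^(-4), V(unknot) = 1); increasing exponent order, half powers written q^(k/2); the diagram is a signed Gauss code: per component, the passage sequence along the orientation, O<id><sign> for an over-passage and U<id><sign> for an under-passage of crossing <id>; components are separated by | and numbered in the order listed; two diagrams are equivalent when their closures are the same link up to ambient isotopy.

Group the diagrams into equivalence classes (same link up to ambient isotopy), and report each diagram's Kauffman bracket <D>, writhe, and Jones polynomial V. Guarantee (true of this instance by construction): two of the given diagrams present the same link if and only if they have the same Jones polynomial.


equivalence classes: {D1, D2} | {D3}
D1 (bracket A^-12 + A^-8 + A^-4 + 1; 14 crossings at w = -4): V = q^-3 + q^-2 + q^-1 + 1
V(D2) = q^-3 + q^-2 + q^-1 + 1  [14 crossings, <D> = A^-12 + A^-8 + A^-4 + 1, w = -4]
V(D3) = 1 + q + q^2 + q^3  (w +4, c 14, <D> = 1 + A^4 + A^8 + A^12)
observation: comparing 3 Jones polynomials yields 2 groups


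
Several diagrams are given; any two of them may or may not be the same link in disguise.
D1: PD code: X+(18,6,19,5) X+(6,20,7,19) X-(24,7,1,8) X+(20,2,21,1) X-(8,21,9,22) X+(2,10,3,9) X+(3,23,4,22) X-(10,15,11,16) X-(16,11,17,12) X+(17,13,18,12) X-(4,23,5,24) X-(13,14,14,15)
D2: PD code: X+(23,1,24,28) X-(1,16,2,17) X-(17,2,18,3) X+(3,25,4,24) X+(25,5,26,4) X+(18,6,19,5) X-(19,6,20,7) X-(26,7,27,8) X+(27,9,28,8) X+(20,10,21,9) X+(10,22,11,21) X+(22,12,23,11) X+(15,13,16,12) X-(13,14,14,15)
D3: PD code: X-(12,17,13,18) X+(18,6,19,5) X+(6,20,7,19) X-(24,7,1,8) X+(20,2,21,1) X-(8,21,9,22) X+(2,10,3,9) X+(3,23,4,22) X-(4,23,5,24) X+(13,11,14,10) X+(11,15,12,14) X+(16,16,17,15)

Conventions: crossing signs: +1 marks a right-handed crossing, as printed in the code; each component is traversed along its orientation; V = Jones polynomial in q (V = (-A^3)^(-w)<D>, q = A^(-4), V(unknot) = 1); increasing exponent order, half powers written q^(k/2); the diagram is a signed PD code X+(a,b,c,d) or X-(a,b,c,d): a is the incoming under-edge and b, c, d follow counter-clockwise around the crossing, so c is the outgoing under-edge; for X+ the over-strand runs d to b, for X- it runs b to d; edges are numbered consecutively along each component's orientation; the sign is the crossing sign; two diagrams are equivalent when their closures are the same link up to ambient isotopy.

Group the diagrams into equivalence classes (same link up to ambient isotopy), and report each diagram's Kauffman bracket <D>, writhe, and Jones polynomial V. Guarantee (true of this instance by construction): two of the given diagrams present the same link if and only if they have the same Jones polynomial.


equivalence classes: {D1, D3} | {D2}
D1 (bracket A^-20 - 2A^-16 + 2A^-12 - 2A^-8 + 2A^-4 - 1 + A^4; 12 crossings at w = 0): V = q^-1 - 1 + 2q - 2q^2 + 2q^3 - 2q^4 + q^5
V(D2) = 2q - 2q^2 + 3q^3 - 3q^4 + 2q^5 - 2q^6 + q^7  [14 crossings, <D> = A^-16 - 2A^-12 + 2A^-8 - 3A^-4 + 3 - 2A^4 + 2A^8, w = +4]
V(D3) = q^-1 - 1 + 2q - 2q^2 + 2q^3 - 2q^4 + q^5  [12 crossings, <D> = A^-8 - 2A^-4 + 2 - 2A^4 + 2A^8 - A^12 + A^16, w = +4]
key observation: 2 values of V(q) split the 3 diagrams
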